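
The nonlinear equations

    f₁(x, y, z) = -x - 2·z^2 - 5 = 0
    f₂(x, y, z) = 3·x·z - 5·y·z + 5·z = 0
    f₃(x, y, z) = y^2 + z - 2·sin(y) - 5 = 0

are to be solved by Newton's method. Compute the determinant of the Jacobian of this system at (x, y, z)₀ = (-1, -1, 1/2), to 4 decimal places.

J = [[-1, 0, -4·z], [3·z, -5·z, 3·x - 5·y + 5], [0, 2·y - 2·cos(y), 1]].
At the point, J = [[-1.0000, 0.0000, -2.0000], [1.5000, -2.5000, 7.0000], [0.0000, -3.080605, 1.0000]].
det J = -9.8224.

-9.8224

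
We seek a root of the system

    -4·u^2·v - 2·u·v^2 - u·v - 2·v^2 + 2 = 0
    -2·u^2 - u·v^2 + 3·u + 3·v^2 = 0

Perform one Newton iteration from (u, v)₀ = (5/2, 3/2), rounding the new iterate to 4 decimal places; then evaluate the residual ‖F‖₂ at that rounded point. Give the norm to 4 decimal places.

14.8053

At (5/2, 3/2): F = (-55.0000, -3.8750).
Jacobian J = [[-8·u·v - 2·v^2 - v, -4·u^2 - 4·u·v - u - 4·v], [-4·u - v^2 + 3, -2·u·v + 6·v]].
At the point, J = [[-36.0000, -48.5000], [-9.2500, 1.5000]] (det J = -502.6250).
Solving J·Δ = −F gives Δ = (-0.5381, -0.7346).
Then the next iterate is (u, v)₁ = (1.9619, 0.7654).
Re-evaluating at (1.9619, 0.7654): F = (-14.756277, -1.204246), so ‖F‖₂ = 14.8053.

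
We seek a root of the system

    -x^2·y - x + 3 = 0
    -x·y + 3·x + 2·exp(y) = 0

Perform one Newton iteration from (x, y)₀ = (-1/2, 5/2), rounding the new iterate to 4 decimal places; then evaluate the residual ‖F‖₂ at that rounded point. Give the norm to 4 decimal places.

7.6646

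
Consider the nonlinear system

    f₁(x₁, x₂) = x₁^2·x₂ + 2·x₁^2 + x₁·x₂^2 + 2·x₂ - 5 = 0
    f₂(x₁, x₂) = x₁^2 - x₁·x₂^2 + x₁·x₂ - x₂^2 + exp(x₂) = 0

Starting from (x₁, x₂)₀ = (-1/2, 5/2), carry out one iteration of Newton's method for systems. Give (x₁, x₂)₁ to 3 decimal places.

(0.599, 2.191)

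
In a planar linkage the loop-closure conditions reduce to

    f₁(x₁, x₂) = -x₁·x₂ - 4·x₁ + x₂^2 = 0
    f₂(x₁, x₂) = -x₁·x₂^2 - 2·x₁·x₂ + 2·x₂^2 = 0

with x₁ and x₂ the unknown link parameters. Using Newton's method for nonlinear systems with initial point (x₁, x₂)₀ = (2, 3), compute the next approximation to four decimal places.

(1.2273, 2.8977)

At (2, 3): F = (-5.0000, -12.0000).
Jacobian J = [[-x₂ - 4, -x₁ + 2·x₂], [-x₂^2 - 2·x₂, -2·x₁·x₂ - 2·x₁ + 4·x₂]].
At the point, J = [[-7.0000, 4.0000], [-15.0000, -4.0000]] (det J = 88.0000).
Solving J·Δ = −F gives Δ = (-0.7727, -0.1023).
Then the next iterate is (x₁, x₂)₁ = (1.2273, 2.8977).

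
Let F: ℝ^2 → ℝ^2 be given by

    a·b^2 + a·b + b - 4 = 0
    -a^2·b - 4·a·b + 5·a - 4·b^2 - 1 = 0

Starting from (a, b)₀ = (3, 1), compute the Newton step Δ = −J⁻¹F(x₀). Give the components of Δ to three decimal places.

(2.875, -0.875)

At (3, 1): F = (3.000, -11.000).
Jacobian J = [[b^2 + b, 2·a·b + a + 1], [-2·a·b - 4·b + 5, -a^2 - 4·a - 8·b]].
At the point, J = [[2.000, 10.000], [-5.000, -29.000]] (det J = -8.000).
Solving J·Δ = −F gives Δ = (2.875, -0.875).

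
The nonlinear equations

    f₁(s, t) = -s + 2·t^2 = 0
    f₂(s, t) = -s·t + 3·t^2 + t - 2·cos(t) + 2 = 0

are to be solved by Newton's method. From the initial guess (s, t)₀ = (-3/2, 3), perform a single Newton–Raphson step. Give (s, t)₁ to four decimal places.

(2.2132, 1.6844)

At (-3/2, 3): F = (19.5000, 38.479985).
Jacobian J = [[-1, 4·t], [-t, -s + 6·t + 2·sin(t) + 1]].
At the point, J = [[-1.0000, 12.0000], [-3.0000, 20.782240]] (det J = 15.217760).
Solving J·Δ = −F gives Δ = (3.7132, -1.3156).
Then the next iterate is (s, t)₁ = (2.2132, 1.6844).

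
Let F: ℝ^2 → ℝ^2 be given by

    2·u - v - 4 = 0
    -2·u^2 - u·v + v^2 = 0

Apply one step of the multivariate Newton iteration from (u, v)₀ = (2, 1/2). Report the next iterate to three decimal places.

At (2, 1/2): F = (-0.500, -8.750).
Jacobian J = [[2, -1], [-4·u - v, -u + 2·v]].
At the point, J = [[2.000, -1.000], [-8.500, -1.000]] (det J = -10.500).
Solving J·Δ = −F gives Δ = (-0.786, -2.071).
Then the next iterate is (u, v)₁ = (1.214, -1.571).

(1.214, -1.571)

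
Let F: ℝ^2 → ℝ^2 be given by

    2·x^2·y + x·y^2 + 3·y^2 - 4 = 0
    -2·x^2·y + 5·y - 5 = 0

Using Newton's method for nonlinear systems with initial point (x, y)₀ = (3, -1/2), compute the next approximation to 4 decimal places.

At (3, -1/2): F = (-11.5000, 1.5000).
Jacobian J = [[4·x·y + y^2, 2·x^2 + 2·x·y + 6·y], [-4·x·y, -2·x^2 + 5]].
At the point, J = [[-5.7500, 12.0000], [6.0000, -13.0000]] (det J = 2.7500).
Solving J·Δ = −F gives Δ = (-47.8182, -21.9545).
Then the next iterate is (x, y)₁ = (-44.8182, -22.4545).

(-44.8182, -22.4545)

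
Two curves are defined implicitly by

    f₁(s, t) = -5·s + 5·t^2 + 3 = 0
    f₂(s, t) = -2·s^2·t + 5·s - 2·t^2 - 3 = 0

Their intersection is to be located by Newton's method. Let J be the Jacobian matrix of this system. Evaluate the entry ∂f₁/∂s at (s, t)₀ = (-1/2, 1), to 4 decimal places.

∂f₁/∂s = -5.
At (-1/2, 1) this is -5.0000.

-5.0000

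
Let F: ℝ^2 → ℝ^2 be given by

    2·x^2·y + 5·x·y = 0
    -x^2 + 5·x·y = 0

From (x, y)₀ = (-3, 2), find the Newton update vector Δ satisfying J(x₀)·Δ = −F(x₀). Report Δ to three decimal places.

At (-3, 2): F = (6.000, -39.000).
Jacobian J = [[4·x·y + 5·y, 2·x^2 + 5·x], [-2·x + 5·y, 5·x]].
At the point, J = [[-14.000, 3.000], [16.000, -15.000]] (det J = 162.000).
Solving J·Δ = −F gives Δ = (-0.167, -2.778).

(-0.167, -2.778)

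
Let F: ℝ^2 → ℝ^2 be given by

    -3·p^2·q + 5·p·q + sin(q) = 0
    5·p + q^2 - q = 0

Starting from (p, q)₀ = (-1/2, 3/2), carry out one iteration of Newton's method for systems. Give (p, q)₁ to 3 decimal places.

(-0.166, 1.540)

At (-1/2, 3/2): F = (-3.87751, -1.750).
Jacobian J = [[-6·p·q + 5·q, -3·p^2 + 5·p + cos(q)], [5, 2·q - 1]].
At the point, J = [[12.000, -3.17926], [5.000, 2.000]] (det J = 39.89631).
Solving J·Δ = −F gives Δ = (0.334, 0.040).
Then the next iterate is (p, q)₁ = (-0.166, 1.540).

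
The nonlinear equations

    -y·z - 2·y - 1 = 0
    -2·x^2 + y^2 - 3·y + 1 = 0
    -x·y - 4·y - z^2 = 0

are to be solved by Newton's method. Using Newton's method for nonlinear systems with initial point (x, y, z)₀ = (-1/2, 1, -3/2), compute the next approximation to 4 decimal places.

(-0.7500, -1.0000, -2.0000)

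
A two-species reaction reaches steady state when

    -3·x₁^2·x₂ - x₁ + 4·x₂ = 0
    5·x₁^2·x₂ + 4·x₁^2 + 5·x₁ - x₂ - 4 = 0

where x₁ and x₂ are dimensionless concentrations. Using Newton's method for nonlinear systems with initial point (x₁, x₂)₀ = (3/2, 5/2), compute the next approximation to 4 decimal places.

At (3/2, 5/2): F = (-8.3750, 38.1250).
Jacobian J = [[-6·x₁·x₂ - 1, -3·x₁^2 + 4], [10·x₁·x₂ + 8·x₁ + 5, 5·x₁^2 - 1]].
At the point, J = [[-23.5000, -2.7500], [54.5000, 10.2500]] (det J = -91.0000).
Solving J·Δ = −F gives Δ = (0.2088, -4.8297).
Then the next iterate is (x₁, x₂)₁ = (1.7088, -2.3297).

(1.7088, -2.3297)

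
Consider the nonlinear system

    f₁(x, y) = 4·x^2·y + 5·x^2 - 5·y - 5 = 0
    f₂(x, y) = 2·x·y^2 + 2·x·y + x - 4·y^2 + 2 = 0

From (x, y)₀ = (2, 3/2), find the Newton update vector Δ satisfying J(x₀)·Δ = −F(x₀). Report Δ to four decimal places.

(-0.1939, -2.0879)

At (2, 3/2): F = (31.5000, 10.0000).
Jacobian J = [[8·x·y + 10·x, 4·x^2 - 5], [2·y^2 + 2·y + 1, 4·x·y + 2·x - 8·y]].
At the point, J = [[44.0000, 11.0000], [8.5000, 4.0000]] (det J = 82.5000).
Solving J·Δ = −F gives Δ = (-0.1939, -2.0879).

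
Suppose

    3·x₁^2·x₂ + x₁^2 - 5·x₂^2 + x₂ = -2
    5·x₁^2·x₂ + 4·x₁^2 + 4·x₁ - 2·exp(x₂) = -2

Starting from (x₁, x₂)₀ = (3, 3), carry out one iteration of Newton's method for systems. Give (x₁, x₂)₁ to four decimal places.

(1.9898, -2.3063)

At (3, 3): F = (50.0000, 144.828926).
Jacobian J = [[6·x₁·x₂ + 2·x₁, 3·x₁^2 - 10·x₂ + 1], [10·x₁·x₂ + 8·x₁ + 4, 5·x₁^2 - 2·exp(x₂)]].
At the point, J = [[60.0000, -2.0000], [118.0000, 4.828926]] (det J = 525.735569).
Solving J·Δ = −F gives Δ = (-1.0102, -5.3063).
Then the next iterate is (x₁, x₂)₁ = (1.9898, -2.3063).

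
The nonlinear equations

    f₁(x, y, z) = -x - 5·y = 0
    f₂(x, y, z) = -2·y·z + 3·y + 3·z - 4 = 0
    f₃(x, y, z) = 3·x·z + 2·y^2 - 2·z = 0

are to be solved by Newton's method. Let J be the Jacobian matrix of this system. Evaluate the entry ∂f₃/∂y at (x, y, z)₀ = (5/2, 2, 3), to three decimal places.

8.000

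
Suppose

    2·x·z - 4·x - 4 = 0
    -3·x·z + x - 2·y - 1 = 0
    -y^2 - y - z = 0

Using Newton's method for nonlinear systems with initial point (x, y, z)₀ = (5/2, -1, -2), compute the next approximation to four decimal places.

At (5/2, -1, -2): F = (-24.0000, 18.5000, 2.0000).
Jacobian J = [[2·z - 4, 0, 2·x], [-3·z + 1, -2, -3·x], [0, -2·y - 1, -1]].
At the point, J = [[-8.0000, 0.0000, 5.0000], [7.0000, -2.0000, -7.5000], [0.0000, 1.0000, -1.0000]] (det J = -41.0000).
Solving J·Δ = −F gives Δ = (-2.8171, -1.7073, 0.2927).
Then the next iterate is (x, y, z)₁ = (-0.3171, -2.7073, -1.7073).

(-0.3171, -2.7073, -1.7073)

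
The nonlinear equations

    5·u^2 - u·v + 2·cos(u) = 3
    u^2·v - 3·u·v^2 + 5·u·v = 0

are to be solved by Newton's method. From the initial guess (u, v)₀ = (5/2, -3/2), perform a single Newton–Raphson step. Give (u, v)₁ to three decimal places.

(1.346, -1.017)

At (5/2, -3/2): F = (30.39771, -45.000).
Jacobian J = [[10·u - v - 2·sin(u), -u], [2·u·v - 3·v^2 + 5·v, u^2 - 6·u·v + 5·u]].
At the point, J = [[25.30306, -2.500], [-21.750, 41.250]] (det J = 989.37605).
Solving J·Δ = −F gives Δ = (-1.154, 0.483).
Then the next iterate is (u, v)₁ = (1.346, -1.017).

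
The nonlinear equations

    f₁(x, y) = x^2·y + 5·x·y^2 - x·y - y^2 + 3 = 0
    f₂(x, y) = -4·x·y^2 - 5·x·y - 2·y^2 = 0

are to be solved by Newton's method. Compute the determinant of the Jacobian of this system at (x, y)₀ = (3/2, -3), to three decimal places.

J = [[2·x·y + 5·y^2 - y, x^2 + 10·x·y - x - 2·y], [-4·y^2 - 5·y, -8·x·y - 5·x - 4·y]].
At the point, J = [[39.000, -38.250], [-21.000, 40.500]].
det J = 776.250.

776.250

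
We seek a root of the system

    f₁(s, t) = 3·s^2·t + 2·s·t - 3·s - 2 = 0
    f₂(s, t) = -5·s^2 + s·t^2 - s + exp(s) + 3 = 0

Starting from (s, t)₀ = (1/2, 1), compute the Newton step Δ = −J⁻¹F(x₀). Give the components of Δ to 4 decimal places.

At (1/2, 1): F = (-1.7500, 3.398721).
Jacobian J = [[6·s·t + 2·t - 3, 3·s^2 + 2·s], [-10·s + t^2 + exp(s) - 1, 2·s·t]].
At the point, J = [[2.0000, 1.7500], [-3.351279, 1.0000]] (det J = 7.864738).
Solving J·Δ = −F gives Δ = (0.9788, -0.1186).

(0.9788, -0.1186)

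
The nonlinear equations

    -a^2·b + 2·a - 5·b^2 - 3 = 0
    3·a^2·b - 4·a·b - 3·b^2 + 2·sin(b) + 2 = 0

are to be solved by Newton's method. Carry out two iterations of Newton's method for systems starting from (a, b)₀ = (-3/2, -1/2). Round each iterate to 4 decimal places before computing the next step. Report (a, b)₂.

At (-3/2, -1/2): F = (-6.1250, -6.083851).
Jacobian J = [[-2·a·b + 2, -a^2 - 10·b], [6·a·b - 4·b, 3·a^2 - 4·a - 6·b + 2·cos(b)]].
At the point, J = [[0.5000, 2.7500], [6.5000, 17.505165]] (det J = -9.122417).
Solving J·Δ = −F gives Δ = (-9.9194, 4.0308).
Then the next iterate is (a, b)₁ = (-11.4194, 3.5308).
Round to (-11.4194, 3.5308) and repeat: F = (-548.597384, 1506.397435), J = [[82.639235, -165.710696], [-256.040905, 413.850469]].
Δ = (2.7452, -1.9415), so (a, b)₂ = (-8.6742, 1.5893).

(-8.6742, 1.5893)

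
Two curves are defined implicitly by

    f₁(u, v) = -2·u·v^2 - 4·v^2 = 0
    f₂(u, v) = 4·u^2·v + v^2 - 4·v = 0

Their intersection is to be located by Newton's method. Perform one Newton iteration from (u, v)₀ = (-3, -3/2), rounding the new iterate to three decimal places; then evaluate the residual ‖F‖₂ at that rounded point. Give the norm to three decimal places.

At (-3, -3/2): F = (4.500, -45.750).
Jacobian J = [[-2·v^2, -4·u·v - 8·v], [8·u·v, 4·u^2 + 2·v - 4]].
At the point, J = [[-4.500, -6.000], [36.000, 29.000]] (det J = 85.500).
Solving J·Δ = −F gives Δ = (1.684, -0.513).
Then the next iterate is (u, v)₁ = (-1.316, -2.013).
Re-evaluating at (-1.316, -2.013): F = (-5.54337, -1.84074), so ‖F‖₂ = 5.841.

5.841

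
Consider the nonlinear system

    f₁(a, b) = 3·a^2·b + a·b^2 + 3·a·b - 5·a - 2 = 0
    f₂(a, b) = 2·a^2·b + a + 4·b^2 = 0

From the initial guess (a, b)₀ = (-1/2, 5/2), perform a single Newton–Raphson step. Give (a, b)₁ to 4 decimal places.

(0.1782, 1.3762)

At (-1/2, 5/2): F = (-4.5000, 25.7500).
Jacobian J = [[6·a·b + b^2 + 3·b - 5, 3·a^2 + 2·a·b + 3·a], [4·a·b + 1, 2·a^2 + 8·b]].
At the point, J = [[1.2500, -3.2500], [-4.0000, 20.5000]] (det J = 12.6250).
Solving J·Δ = −F gives Δ = (0.6782, -1.1238).
Then the next iterate is (a, b)₁ = (0.1782, 1.3762).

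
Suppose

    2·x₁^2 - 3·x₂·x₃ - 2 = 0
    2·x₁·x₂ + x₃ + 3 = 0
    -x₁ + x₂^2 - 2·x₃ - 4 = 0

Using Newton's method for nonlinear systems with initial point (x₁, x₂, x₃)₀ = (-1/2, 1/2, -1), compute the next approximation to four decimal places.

(-5.3750, -2.6250, -0.7500)

At (-1/2, 1/2, -1): F = (0.0000, 1.5000, -1.2500).
Jacobian J = [[4·x₁, -3·x₃, -3·x₂], [2·x₂, 2·x₁, 1], [-1, 2·x₂, -2]].
At the point, J = [[-2.0000, 3.0000, -1.5000], [1.0000, -1.0000, 1.0000], [-1.0000, 1.0000, -2.0000]] (det J = 1.0000).
Solving J·Δ = −F gives Δ = (-4.8750, -3.1250, 0.2500).
Then the next iterate is (x₁, x₂, x₃)₁ = (-5.3750, -2.6250, -0.7500).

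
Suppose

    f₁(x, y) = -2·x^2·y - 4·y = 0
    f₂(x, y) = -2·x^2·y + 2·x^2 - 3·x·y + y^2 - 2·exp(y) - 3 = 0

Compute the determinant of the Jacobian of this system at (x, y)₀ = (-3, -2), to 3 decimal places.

-341.504

J = [[-4·x·y, -2·x^2 - 4], [-4·x·y + 4·x - 3·y, -2·x^2 - 3·x + 2·y - 2·exp(y)]].
At the point, J = [[-24.000, -22.000], [-30.000, -13.27067]].
det J = -341.504.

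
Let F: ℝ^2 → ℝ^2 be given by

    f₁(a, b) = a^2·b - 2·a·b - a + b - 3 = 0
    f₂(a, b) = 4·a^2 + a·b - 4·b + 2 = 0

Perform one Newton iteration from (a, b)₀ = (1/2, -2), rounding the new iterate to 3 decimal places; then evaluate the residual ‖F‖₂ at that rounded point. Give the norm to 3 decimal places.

46.644

At (1/2, -2): F = (-4.000, 10.000).
Jacobian J = [[2·a·b - 2·b - 1, a^2 - 2·a + 1], [8·a + b, a - 4]].
At the point, J = [[1.000, 0.250], [2.000, -3.500]] (det J = -4.000).
Solving J·Δ = −F gives Δ = (2.875, 4.500).
Then the next iterate is (a, b)₁ = (3.375, 2.500).
Re-evaluating at (3.375, 2.500): F = (7.72656, 46.000), so ‖F‖₂ = 46.644.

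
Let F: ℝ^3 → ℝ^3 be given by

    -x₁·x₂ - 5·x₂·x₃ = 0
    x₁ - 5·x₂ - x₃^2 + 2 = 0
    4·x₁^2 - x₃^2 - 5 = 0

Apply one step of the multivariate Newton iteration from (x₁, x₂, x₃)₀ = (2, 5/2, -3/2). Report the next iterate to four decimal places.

(1.3967, 0.4100, -1.1990)

At (2, 5/2, -3/2): F = (13.7500, -10.7500, 8.7500).
Jacobian J = [[-x₂, -x₁ - 5·x₃, -5·x₂], [1, -5, -2·x₃], [8·x₁, 0, -2·x₃]].
At the point, J = [[-2.5000, 5.5000, -12.5000], [1.0000, -5.0000, 3.0000], [16.0000, 0.0000, 3.0000]] (det J = -715.0000).
Solving J·Δ = −F gives Δ = (-0.6033, -2.0900, 0.3010).
Then the next iterate is (x₁, x₂, x₃)₁ = (1.3967, 0.4100, -1.1990).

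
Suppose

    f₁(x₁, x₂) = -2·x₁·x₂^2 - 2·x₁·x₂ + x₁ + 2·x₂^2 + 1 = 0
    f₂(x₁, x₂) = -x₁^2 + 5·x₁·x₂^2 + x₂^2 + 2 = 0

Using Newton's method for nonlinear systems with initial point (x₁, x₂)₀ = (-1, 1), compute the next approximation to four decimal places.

(-1.3913, 0.2826)

At (-1, 1): F = (6.0000, -3.0000).
Jacobian J = [[-2·x₂^2 - 2·x₂ + 1, -4·x₁·x₂ - 2·x₁ + 4·x₂], [-2·x₁ + 5·x₂^2, 10·x₁·x₂ + 2·x₂]].
At the point, J = [[-3.0000, 10.0000], [7.0000, -8.0000]] (det J = -46.0000).
Solving J·Δ = −F gives Δ = (-0.3913, -0.7174).
Then the next iterate is (x₁, x₂)₁ = (-1.3913, 0.2826).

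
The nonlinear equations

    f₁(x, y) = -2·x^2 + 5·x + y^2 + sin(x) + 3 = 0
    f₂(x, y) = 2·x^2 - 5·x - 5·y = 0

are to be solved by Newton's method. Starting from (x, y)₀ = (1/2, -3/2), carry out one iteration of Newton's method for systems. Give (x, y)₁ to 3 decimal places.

(-0.280, 0.068)

At (1/2, -3/2): F = (7.72943, 5.500).
Jacobian J = [[-4·x + cos(x) + 5, 2·y], [4·x - 5, -5]].
At the point, J = [[3.87758, -3.000], [-3.000, -5.000]] (det J = -28.38791).
Solving J·Δ = −F gives Δ = (-0.780, 1.568).
Then the next iterate is (x, y)₁ = (-0.280, 0.068).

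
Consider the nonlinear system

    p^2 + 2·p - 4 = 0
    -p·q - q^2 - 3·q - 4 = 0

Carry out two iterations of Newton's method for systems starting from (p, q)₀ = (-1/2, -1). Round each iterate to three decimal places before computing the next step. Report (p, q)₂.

(2.101, 1.107)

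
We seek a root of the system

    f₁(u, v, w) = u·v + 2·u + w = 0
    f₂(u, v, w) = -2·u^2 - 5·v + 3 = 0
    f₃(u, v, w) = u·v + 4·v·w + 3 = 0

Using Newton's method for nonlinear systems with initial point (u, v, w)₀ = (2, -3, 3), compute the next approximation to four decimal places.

(2.6464, -2.0343, 0.7150)

At (2, -3, 3): F = (1.0000, 10.0000, -39.0000).
Jacobian J = [[v + 2, u, 1], [-4·u, -5, 0], [v, u + 4·w, 4·v]].
At the point, J = [[-1.0000, 2.0000, 1.0000], [-8.0000, -5.0000, 0.0000], [-3.0000, 14.0000, -12.0000]] (det J = -379.0000).
Solving J·Δ = −F gives Δ = (0.6464, 0.9657, -2.2850).
Then the next iterate is (u, v, w)₁ = (2.6464, -2.0343, 0.7150).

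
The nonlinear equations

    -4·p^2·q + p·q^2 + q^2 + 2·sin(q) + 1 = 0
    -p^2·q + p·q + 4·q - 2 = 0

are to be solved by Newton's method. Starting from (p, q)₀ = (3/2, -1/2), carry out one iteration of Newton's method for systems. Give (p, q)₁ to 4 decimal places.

(2.1167, 0.4256)

At (3/2, -1/2): F = (5.166149, -3.6250).
Jacobian J = [[-8·p·q + q^2, -4·p^2 + 2·p·q + 2·q + 2·cos(q)], [-2·p·q + q, -p^2 + p + 4]].
At the point, J = [[6.2500, -9.744835], [1.0000, 3.2500]] (det J = 30.057335).
Solving J·Δ = −F gives Δ = (0.6167, 0.9256).
Then the next iterate is (p, q)₁ = (2.1167, 0.4256).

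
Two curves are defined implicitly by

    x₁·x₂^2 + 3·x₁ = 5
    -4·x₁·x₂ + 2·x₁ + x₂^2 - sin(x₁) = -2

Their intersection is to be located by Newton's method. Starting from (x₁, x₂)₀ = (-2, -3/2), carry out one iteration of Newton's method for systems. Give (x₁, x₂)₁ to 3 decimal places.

(-2.514, 1.533)

At (-2, -3/2): F = (-15.500, -10.84070).
Jacobian J = [[x₂^2 + 3, 2·x₁·x₂], [-4·x₂ - cos(x₁) + 2, -4·x₁ + 2·x₂]].
At the point, J = [[5.250, 6.000], [8.41615, 5.000]] (det J = -24.24688).
Solving J·Δ = −F gives Δ = (-0.514, 3.033).
Then the next iterate is (x₁, x₂)₁ = (-2.514, 1.533).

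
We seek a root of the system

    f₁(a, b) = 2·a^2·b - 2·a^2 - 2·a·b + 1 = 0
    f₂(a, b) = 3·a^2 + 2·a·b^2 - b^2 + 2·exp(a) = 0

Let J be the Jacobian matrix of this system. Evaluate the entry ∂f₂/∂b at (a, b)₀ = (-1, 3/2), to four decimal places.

-9.0000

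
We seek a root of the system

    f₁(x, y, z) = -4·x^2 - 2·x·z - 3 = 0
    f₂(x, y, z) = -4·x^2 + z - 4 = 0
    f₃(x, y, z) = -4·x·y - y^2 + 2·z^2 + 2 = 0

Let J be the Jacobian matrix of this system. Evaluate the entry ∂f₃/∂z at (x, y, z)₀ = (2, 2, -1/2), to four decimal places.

-2.0000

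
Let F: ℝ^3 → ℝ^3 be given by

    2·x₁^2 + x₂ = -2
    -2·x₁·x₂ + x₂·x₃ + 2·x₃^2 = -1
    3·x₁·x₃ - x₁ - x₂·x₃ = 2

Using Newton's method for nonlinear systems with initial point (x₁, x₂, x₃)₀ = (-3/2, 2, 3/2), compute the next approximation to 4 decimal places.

At (-3/2, 2, 3/2): F = (8.5000, 14.5000, -10.2500).
Jacobian J = [[4·x₁, 1, 0], [-2·x₂, -2·x₁ + x₃, x₂ + 4·x₃], [3·x₃ - 1, -x₃, 3·x₁ - x₂]].
At the point, J = [[-6.0000, 1.0000, 0.0000], [-4.0000, 4.5000, 8.0000], [3.5000, -1.5000, -6.5000]] (det J = 105.5000).
Solving J·Δ = −F gives Δ = (1.2737, -0.8578, -0.6931).
Then the next iterate is (x₁, x₂, x₃)₁ = (-0.2263, 1.1422, 0.8069).

(-0.2263, 1.1422, 0.8069)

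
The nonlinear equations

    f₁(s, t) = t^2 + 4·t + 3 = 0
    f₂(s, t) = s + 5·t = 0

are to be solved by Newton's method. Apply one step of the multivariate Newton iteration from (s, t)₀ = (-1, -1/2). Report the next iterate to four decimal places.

(4.5833, -0.9167)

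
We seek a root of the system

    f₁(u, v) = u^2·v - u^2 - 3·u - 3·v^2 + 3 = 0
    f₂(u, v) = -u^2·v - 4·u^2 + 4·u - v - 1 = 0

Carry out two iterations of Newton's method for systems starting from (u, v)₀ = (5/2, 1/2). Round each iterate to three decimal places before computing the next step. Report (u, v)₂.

(0.866, 0.396)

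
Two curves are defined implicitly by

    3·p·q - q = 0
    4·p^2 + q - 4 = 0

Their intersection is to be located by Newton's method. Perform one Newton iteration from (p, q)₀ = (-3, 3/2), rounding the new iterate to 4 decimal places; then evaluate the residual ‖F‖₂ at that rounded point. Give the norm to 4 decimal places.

8.2261

At (-3, 3/2): F = (-15.0000, 33.5000).
Jacobian J = [[3·q, 3·p - 1], [8·p, 1]].
At the point, J = [[4.5000, -10.0000], [-24.0000, 1.0000]] (det J = -235.5000).
Solving J·Δ = −F gives Δ = (1.3588, -0.8885).
Then the next iterate is (p, q)₁ = (-1.6412, 0.6115).
Re-evaluating at (-1.6412, 0.6115): F = (-3.622281, 7.385650), so ‖F‖₂ = 8.2261.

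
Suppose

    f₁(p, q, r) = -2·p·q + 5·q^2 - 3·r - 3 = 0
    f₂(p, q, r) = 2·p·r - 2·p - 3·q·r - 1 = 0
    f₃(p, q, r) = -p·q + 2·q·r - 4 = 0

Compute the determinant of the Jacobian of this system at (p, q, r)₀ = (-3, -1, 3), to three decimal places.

J = [[-2·q, -2·p + 10·q, -3], [2·r - 2, -3·r, 2·p - 3·q], [-q, -p + 2·r, 2·q]].
At the point, J = [[2.000, -4.000, -3.000], [4.000, -9.000, -3.000], [1.000, 9.000, -2.000]].
det J = -65.000.

-65.000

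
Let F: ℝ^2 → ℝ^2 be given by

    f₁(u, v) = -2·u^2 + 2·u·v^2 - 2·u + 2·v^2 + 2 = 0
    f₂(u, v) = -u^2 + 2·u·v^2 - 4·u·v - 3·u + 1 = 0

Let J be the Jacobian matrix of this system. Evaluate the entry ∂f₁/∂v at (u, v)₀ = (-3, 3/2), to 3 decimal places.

∂f₁/∂v = 4·u·v + 4·v.
At (-3, 3/2) this is -12.000.

-12.000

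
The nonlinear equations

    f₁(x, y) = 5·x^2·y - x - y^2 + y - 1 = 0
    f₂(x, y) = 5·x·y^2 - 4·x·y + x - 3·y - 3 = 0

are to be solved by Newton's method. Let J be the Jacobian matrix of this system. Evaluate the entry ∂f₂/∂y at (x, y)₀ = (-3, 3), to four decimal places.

∂f₂/∂y = 10·x·y - 4·x - 3.
At (-3, 3) this is -81.0000.

-81.0000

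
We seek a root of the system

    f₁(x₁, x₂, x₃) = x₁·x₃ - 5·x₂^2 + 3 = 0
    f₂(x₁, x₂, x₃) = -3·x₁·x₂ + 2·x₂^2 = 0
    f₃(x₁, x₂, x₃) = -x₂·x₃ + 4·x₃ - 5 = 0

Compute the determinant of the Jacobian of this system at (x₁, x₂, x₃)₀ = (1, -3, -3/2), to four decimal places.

J = [[x₃, -10·x₂, x₁], [-3·x₂, -3·x₁ + 4·x₂, 0], [0, -x₃, -x₂ + 4]].
At the point, J = [[-1.5000, 30.0000, 1.0000], [9.0000, -15.0000, 0.0000], [0.0000, 1.5000, 7.0000]].
det J = -1719.0000.

-1719.0000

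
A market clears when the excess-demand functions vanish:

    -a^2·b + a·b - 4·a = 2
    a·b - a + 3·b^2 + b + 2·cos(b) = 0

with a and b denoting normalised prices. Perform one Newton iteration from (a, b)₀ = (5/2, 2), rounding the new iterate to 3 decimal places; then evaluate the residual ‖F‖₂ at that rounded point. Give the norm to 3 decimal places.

8.502

At (5/2, 2): F = (-19.500, 15.66771).
Jacobian J = [[-2·a·b + b - 4, -a^2 + a], [b - 1, a + 6·b - 2·sin(b) + 1]].
At the point, J = [[-12.000, -3.750], [1.000, 13.68141]] (det J = -160.42686).
Solving J·Δ = −F gives Δ = (-1.297, -1.050).
Then the next iterate is (a, b)₁ = (1.203, 0.950).
Re-evaluating at (1.203, 0.950): F = (-7.04400, 4.76072), so ‖F‖₂ = 8.502.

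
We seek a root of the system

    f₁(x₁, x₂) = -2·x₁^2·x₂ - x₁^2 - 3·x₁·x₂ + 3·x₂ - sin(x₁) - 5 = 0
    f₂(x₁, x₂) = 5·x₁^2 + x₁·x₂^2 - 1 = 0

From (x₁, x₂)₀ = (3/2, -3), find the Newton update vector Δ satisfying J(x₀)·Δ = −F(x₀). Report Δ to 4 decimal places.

At (3/2, -3): F = (9.752505, 23.7500).
Jacobian J = [[-4·x₁·x₂ - 2·x₁ - 3·x₂ - cos(x₁), -2·x₁^2 - 3·x₁ + 3], [10·x₁ + x₂^2, 2·x₁·x₂]].
At the point, J = [[23.929263, -6.0000], [24.0000, -9.0000]] (det J = -71.363365).
Solving J·Δ = −F gives Δ = (0.7669, 4.6839).

(0.7669, 4.6839)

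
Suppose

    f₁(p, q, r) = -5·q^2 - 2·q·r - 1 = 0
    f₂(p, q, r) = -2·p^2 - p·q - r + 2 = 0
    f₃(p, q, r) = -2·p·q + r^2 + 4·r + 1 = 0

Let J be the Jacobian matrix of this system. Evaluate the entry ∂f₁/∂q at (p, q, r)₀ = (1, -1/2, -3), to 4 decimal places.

11.0000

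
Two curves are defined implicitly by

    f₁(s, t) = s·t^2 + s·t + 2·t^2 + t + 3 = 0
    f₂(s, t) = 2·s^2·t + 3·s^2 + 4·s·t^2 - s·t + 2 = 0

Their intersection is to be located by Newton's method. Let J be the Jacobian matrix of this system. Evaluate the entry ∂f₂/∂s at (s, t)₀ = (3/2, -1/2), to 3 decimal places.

7.500

∂f₂/∂s = 4·s·t + 6·s + 4·t^2 - t.
At (3/2, -1/2) this is 7.500.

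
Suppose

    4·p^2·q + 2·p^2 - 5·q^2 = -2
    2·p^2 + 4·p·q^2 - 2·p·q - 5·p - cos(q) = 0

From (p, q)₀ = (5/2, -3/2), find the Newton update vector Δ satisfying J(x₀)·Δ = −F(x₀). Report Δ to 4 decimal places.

At (5/2, -3/2): F = (-34.2500, 29.929263).
Jacobian J = [[8·p·q + 4·p, 4·p^2 - 10·q], [4·p + 4·q^2 - 2·q - 5, 8·p·q - 2·p + sin(q)]].
At the point, J = [[-20.0000, 40.0000], [17.0000, -35.997495]] (det J = 39.949900).
Solving J·Δ = −F gives Δ = (-0.8947, 0.4089).

(-0.8947, 0.4089)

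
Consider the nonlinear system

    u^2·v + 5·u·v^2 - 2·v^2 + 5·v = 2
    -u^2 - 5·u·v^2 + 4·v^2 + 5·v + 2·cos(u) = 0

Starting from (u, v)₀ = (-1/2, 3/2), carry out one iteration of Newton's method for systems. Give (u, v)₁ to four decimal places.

At (-1/2, 3/2): F = (-4.2500, 23.630165).
Jacobian J = [[2·u·v + 5·v^2, u^2 + 10·u·v - 4·v + 5], [-2·u - 5·v^2 - 2·sin(u), -10·u·v + 8·v + 5]].
At the point, J = [[9.7500, -8.2500], [-9.291149, 24.5000]] (det J = 162.223021).
Solving J·Δ = −F gives Δ = (-0.5599, -1.1768).
Then the next iterate is (u, v)₁ = (-1.0599, 0.3232).

(-1.0599, 0.3232)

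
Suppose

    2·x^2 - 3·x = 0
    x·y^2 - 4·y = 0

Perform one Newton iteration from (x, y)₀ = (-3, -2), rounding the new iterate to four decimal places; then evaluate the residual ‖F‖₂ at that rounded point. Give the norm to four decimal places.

7.0154

At (-3, -2): F = (27.0000, -4.0000).
Jacobian J = [[4·x - 3, 0], [y^2, 2·x·y - 4]].
At the point, J = [[-15.0000, 0.0000], [4.0000, 8.0000]] (det J = -120.0000).
Solving J·Δ = −F gives Δ = (1.8000, -0.4000).
Then the next iterate is (x, y)₁ = (-1.2000, -2.4000).
Re-evaluating at (-1.2000, -2.4000): F = (6.4800, 2.6880), so ‖F‖₂ = 7.0154.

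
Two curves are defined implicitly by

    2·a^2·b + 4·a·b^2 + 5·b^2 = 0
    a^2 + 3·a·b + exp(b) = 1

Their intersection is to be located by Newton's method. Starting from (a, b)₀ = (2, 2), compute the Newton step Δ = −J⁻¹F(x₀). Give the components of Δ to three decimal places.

(-2.523, 0.212)

At (2, 2): F = (68.000, 22.38906).
Jacobian J = [[4·a·b + 4·b^2, 2·a^2 + 8·a·b + 10·b], [2·a + 3·b, 3·a + exp(b)]].
At the point, J = [[32.000, 60.000], [10.000, 13.38906]] (det J = -171.55020).
Solving J·Δ = −F gives Δ = (-2.523, 0.212).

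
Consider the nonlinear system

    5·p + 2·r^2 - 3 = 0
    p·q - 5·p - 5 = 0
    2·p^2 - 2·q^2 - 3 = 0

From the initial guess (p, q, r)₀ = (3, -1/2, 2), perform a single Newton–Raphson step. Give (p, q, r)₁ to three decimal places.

(1.160, 3.293, 0.650)

At (3, -1/2, 2): F = (20.000, -21.500, 14.500).
Jacobian J = [[5, 0, 4·r], [q - 5, p, 0], [4·p, -4·q, 0]].
At the point, J = [[5.000, 0.000, 8.000], [-5.500, 3.000, 0.000], [12.000, 2.000, 0.000]] (det J = -376.000).
Solving J·Δ = −F gives Δ = (-1.840, 3.793, -1.350).
Then the next iterate is (p, q, r)₁ = (1.160, 3.293, 0.650).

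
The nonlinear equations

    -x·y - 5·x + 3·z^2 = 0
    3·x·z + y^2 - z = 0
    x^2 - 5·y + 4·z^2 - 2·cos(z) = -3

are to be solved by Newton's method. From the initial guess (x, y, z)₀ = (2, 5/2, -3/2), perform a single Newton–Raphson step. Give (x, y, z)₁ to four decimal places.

At (2, 5/2, -3/2): F = (-8.2500, -1.2500, 3.358526).
Jacobian J = [[-y - 5, -x, 6·z], [3·z, 2·y, 3·x - 1], [2·x, -5, 8·z + 2·sin(z)]].
At the point, J = [[-7.5000, -2.0000, -9.0000], [-4.5000, 5.0000, 5.0000], [4.0000, -5.0000, -13.994990]] (det J = 400.767034).
Solving J·Δ = −F gives Δ = (-1.1661, -1.0987, 0.2992).
Then the next iterate is (x, y, z)₁ = (0.8339, 1.4013, -1.2008).

(0.8339, 1.4013, -1.2008)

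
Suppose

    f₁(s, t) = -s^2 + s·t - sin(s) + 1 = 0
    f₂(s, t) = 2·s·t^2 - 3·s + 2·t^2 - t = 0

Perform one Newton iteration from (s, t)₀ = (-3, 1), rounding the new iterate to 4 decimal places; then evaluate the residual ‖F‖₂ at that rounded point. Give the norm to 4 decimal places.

At (-3, 1): F = (-10.858880, 4.0000).
Jacobian J = [[-2·s + t - cos(s), s], [2·t^2 - 3, 4·s·t + 4·t - 1]].
At the point, J = [[7.989992, -3.0000], [-1.0000, -9.0000]] (det J = -74.909932).
Solving J·Δ = −F gives Δ = (1.4648, 0.2817).
Then the next iterate is (s, t)₁ = (-1.5352, 1.2817).
Re-evaluating at (-1.5352, 1.2817): F = (-2.325138, 1.565495), so ‖F‖₂ = 2.8030.

2.8030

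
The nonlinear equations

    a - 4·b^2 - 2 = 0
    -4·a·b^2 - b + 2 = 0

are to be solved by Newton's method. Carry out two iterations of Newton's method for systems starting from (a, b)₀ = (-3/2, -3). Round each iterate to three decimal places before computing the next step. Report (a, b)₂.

(-2.117, -0.295)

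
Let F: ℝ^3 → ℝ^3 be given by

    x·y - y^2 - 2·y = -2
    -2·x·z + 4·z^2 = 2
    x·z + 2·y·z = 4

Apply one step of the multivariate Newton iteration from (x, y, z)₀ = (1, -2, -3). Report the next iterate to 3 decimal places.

(1.050, -1.967, -1.450)

At (1, -2, -3): F = (0.000, 40.000, 5.000).
Jacobian J = [[y, x - 2·y - 2, 0], [-2·z, 0, -2·x + 8·z], [z, 2·z, x + 2·y]].
At the point, J = [[-2.000, 3.000, 0.000], [6.000, 0.000, -26.000], [-3.000, -6.000, -3.000]] (det J = 600.000).
Solving J·Δ = −F gives Δ = (0.050, 0.033, 1.550).
Then the next iterate is (x, y, z)₁ = (1.050, -1.967, -1.450).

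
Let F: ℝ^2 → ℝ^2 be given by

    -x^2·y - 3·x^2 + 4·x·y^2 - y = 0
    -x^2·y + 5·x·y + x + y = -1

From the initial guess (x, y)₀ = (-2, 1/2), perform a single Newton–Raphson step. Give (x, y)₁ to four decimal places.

At (-2, 1/2): F = (-16.5000, -7.5000).
Jacobian J = [[-2·x·y - 6·x + 4·y^2, -x^2 + 8·x·y - 1], [-2·x·y + 5·y + 1, -x^2 + 5·x + 1]].
At the point, J = [[15.0000, -13.0000], [5.5000, -13.0000]] (det J = -123.5000).
Solving J·Δ = −F gives Δ = (0.9474, -0.1761).
Then the next iterate is (x, y)₁ = (-1.0526, 0.3239).

(-1.0526, 0.3239)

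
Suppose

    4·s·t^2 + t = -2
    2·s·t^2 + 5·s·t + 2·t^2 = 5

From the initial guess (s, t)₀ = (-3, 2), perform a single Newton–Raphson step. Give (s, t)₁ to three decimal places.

At (-3, 2): F = (-44.000, -51.000).
Jacobian J = [[4·t^2, 8·s·t + 1], [2·t^2 + 5·t, 4·s·t + 5·s + 4·t]].
At the point, J = [[16.000, -47.000], [18.000, -31.000]] (det J = 350.000).
Solving J·Δ = −F gives Δ = (2.951, 0.069).
Then the next iterate is (s, t)₁ = (-0.049, 2.069).

(-0.049, 2.069)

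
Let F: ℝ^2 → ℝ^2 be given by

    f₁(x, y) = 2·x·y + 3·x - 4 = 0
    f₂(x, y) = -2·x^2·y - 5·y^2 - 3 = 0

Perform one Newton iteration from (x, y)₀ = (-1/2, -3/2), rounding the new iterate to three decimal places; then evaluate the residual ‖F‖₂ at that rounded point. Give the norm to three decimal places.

At (-1/2, -3/2): F = (-4.000, -13.500).
Jacobian J = [[2·y + 3, 2·x], [-4·x·y, -2·x^2 - 10·y]].
At the point, J = [[0.000, -1.000], [-3.000, 14.500]] (det J = -3.000).
Solving J·Δ = −F gives Δ = (-23.833, -4.000).
Then the next iterate is (x, y)₁ = (-24.333, -5.500).
Re-evaluating at (-24.333, -5.500): F = (190.664, 6358.79378), so ‖F‖₂ = 6361.652.

6361.652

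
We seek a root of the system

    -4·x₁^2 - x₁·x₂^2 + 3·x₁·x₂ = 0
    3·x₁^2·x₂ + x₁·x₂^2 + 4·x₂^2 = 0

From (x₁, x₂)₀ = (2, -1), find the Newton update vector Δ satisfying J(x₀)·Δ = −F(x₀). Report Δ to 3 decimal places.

At (2, -1): F = (-24.000, -6.000).
Jacobian J = [[-8·x₁ - x₂^2 + 3·x₂, -2·x₁·x₂ + 3·x₁], [6·x₁·x₂ + x₂^2, 3·x₁^2 + 2·x₁·x₂ + 8·x₂]].
At the point, J = [[-20.000, 10.000], [-11.000, 0.000]] (det J = 110.000).
Solving J·Δ = −F gives Δ = (-0.545, 1.309).

(-0.545, 1.309)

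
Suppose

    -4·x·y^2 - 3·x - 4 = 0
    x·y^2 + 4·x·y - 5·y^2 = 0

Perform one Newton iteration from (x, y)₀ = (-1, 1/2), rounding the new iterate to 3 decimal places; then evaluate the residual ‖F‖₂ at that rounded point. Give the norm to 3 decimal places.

0.472

At (-1, 1/2): F = (0.000, -3.500).
Jacobian J = [[-4·y^2 - 3, -8·x·y], [y^2 + 4·y, 2·x·y + 4·x - 10·y]].
At the point, J = [[-4.000, 4.000], [2.250, -10.000]] (det J = 31.000).
Solving J·Δ = −F gives Δ = (-0.452, -0.452).
Then the next iterate is (x, y)₁ = (-1.452, 0.048).
Re-evaluating at (-1.452, 0.048): F = (0.36938, -0.29365), so ‖F‖₂ = 0.472.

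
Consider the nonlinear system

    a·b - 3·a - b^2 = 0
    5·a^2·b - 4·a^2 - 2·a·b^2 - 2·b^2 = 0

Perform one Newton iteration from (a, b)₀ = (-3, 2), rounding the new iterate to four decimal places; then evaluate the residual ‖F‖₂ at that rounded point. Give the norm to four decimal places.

19.8368

At (-3, 2): F = (-1.0000, 70.0000).
Jacobian J = [[b - 3, a - 2·b], [10·a·b - 8·a - 2·b^2, 5·a^2 - 4·a·b - 4·b]].
At the point, J = [[-1.0000, -7.0000], [-44.0000, 61.0000]] (det J = -369.0000).
Solving J·Δ = −F gives Δ = (1.1626, -0.3089).
Then the next iterate is (a, b)₁ = (-1.8374, 1.6911).
Re-evaluating at (-1.8374, 1.6911): F = (-0.454846, 19.831566), so ‖F‖₂ = 19.8368.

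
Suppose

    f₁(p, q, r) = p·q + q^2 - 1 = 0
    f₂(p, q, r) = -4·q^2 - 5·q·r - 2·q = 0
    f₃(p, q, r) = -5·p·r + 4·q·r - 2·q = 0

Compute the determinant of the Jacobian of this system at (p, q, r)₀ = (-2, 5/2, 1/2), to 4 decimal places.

-1131.2500

J = [[q, p + 2·q, 0], [0, -8·q - 5·r - 2, -5·q], [-5·r, 4·r - 2, -5·p + 4·q]].
At the point, J = [[2.5000, 3.0000, 0.0000], [0.0000, -24.5000, -12.5000], [-2.5000, 0.0000, 20.0000]].
det J = -1131.2500.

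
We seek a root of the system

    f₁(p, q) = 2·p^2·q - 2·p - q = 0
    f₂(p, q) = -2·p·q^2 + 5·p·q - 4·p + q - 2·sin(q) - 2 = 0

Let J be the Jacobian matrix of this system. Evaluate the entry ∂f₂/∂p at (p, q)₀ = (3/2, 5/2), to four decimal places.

-4.0000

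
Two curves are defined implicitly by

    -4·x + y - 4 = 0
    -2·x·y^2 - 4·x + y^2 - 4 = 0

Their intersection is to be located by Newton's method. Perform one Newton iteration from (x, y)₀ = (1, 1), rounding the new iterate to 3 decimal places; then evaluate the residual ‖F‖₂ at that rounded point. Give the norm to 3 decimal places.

At (1, 1): F = (-7.000, -9.000).
Jacobian J = [[-4, 1], [-2·y^2 - 4, -4·x·y + 2·y]].
At the point, J = [[-4.000, 1.000], [-6.000, -2.000]] (det J = 14.000).
Solving J·Δ = −F gives Δ = (-1.643, 0.429).
Then the next iterate is (x, y)₁ = (-0.643, 1.429).
Re-evaluating at (-0.643, 1.429): F = (0.001, 3.24011), so ‖F‖₂ = 3.240.

3.240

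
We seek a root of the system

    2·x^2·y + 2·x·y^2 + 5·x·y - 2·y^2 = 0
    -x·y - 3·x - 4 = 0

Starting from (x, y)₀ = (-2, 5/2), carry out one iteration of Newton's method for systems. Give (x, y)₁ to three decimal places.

(-1.163, 1.303)

At (-2, 5/2): F = (-42.500, 7.000).
Jacobian J = [[4·x·y + 2·y^2 + 5·y, 2·x^2 + 4·x·y + 5·x - 4·y], [-y - 3, -x]].
At the point, J = [[5.000, -32.000], [-5.500, 2.000]] (det J = -166.000).
Solving J·Δ = −F gives Δ = (0.837, -1.197).
Then the next iterate is (x, y)₁ = (-1.163, 1.303).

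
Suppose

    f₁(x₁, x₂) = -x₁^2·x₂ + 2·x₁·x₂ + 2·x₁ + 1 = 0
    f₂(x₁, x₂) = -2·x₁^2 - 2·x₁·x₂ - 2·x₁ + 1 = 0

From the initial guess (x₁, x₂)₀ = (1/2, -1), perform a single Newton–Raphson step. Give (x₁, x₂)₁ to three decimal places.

At (1/2, -1): F = (1.250, 0.500).
Jacobian J = [[-2·x₁·x₂ + 2·x₂ + 2, -x₁^2 + 2·x₁], [-4·x₁ - 2·x₂ - 2, -2·x₁]].
At the point, J = [[1.000, 0.750], [-2.000, -1.000]] (det J = 0.500).
Solving J·Δ = −F gives Δ = (3.250, -6.000).
Then the next iterate is (x₁, x₂)₁ = (3.750, -7.000).

(3.750, -7.000)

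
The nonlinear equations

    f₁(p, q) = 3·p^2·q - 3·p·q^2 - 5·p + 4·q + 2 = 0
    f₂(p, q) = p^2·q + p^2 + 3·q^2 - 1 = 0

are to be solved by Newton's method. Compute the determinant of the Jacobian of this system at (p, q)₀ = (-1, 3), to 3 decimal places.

-750.000

J = [[6·p·q - 3·q^2 - 5, 3·p^2 - 6·p·q + 4], [2·p·q + 2·p, p^2 + 6·q]].
At the point, J = [[-50.000, 25.000], [-8.000, 19.000]].
det J = -750.000.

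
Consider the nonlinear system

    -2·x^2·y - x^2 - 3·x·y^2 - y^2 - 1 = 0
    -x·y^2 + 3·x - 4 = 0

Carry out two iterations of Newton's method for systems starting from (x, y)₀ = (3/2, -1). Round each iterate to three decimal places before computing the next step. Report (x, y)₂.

(0.842, 1.886)

At (3/2, -1): F = (-4.250, -1.000).
Jacobian J = [[-4·x·y - 2·x - 3·y^2, -2·x^2 - 6·x·y - 2·y], [-y^2 + 3, -2·x·y]].
At the point, J = [[0.000, 6.500], [2.000, 3.000]] (det J = -13.000).
Solving J·Δ = −F gives Δ = (-0.481, 0.654).
Then the next iterate is (x, y)₁ = (1.019, -0.346).
Round to (1.019, -0.346) and repeat: F = (-1.80550, -1.06499), J = [[-0.98685, 0.73072], [2.88028, 0.70515]].
Δ = (-0.177, 2.232), so (x, y)₂ = (0.842, 1.886).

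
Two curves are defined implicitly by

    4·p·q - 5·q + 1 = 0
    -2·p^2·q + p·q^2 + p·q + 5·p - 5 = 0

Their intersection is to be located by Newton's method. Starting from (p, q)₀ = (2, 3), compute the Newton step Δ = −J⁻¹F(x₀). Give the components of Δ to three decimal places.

(-0.484, -1.398)

At (2, 3): F = (10.000, 5.000).
Jacobian J = [[4·q, 4·p - 5], [-4·p·q + q^2 + q + 5, -2·p^2 + 2·p·q + p]].
At the point, J = [[12.000, 3.000], [-7.000, 6.000]] (det J = 93.000).
Solving J·Δ = −F gives Δ = (-0.484, -1.398).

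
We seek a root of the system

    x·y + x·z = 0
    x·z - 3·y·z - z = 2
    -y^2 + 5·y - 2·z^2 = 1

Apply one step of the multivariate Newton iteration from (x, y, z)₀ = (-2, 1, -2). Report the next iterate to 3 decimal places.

At (-2, 1, -2): F = (2.000, 10.000, -5.000).
Jacobian J = [[y + z, x, x], [z, -3·z, x - 3·y - 1], [0, -2·y + 5, -4·z]].
At the point, J = [[-1.000, -2.000, -2.000], [-2.000, 6.000, -6.000], [0.000, 3.000, 8.000]] (det J = -86.000).
Solving J·Δ = −F gives Δ = (1.302, -0.442, 0.791).
Then the next iterate is (x, y, z)₁ = (-0.698, 0.558, -1.209).

(-0.698, 0.558, -1.209)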